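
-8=-8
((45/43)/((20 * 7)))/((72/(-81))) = -81/9632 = -0.01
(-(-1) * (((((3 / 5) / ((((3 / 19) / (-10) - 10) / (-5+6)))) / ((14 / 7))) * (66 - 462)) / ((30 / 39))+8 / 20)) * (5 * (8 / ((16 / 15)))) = 102630 / 173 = 593.24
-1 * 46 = -46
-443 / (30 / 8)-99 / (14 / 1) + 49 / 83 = -2172029 / 17430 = -124.61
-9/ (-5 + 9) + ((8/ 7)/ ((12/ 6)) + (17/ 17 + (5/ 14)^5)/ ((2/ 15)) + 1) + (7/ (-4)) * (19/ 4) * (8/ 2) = -28380965/ 1075648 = -26.38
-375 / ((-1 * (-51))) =-125 / 17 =-7.35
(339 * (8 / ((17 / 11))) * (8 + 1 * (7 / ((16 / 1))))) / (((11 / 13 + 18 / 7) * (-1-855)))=-45810765 / 9051344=-5.06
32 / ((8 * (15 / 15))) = 4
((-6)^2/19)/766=18/7277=0.00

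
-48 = -48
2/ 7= 0.29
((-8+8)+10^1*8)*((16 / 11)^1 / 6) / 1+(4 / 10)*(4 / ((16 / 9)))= 6697 / 330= 20.29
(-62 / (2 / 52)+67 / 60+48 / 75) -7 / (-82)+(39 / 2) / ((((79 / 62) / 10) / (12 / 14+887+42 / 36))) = 914476312021 / 6801900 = 134444.25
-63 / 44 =-1.43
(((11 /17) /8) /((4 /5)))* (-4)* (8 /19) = -55 /323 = -0.17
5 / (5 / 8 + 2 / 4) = 40 / 9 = 4.44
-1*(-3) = 3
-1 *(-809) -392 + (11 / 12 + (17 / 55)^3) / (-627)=522001004419 / 1251805500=417.00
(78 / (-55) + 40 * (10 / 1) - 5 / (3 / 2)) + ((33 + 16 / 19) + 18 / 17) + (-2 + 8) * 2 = 23564353 / 53295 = 442.15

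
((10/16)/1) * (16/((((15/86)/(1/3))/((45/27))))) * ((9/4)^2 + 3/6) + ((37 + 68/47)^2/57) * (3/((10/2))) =4368222317/22664340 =192.74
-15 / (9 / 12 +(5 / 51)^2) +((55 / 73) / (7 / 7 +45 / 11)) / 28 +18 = -225072667 / 129229856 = -1.74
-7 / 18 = -0.39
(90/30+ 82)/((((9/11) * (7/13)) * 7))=12155/441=27.56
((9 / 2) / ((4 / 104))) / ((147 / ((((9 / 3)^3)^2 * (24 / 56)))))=85293 / 343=248.67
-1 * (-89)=89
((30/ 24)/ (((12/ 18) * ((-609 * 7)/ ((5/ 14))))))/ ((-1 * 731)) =25/ 116340112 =0.00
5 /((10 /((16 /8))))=1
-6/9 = -2/3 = -0.67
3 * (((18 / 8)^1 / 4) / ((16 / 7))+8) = 6333 / 256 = 24.74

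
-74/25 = -2.96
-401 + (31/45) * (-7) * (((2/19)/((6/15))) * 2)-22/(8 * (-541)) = -149324939/370044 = -403.53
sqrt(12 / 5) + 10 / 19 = 10 / 19 + 2*sqrt(15) / 5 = 2.08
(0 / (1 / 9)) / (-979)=0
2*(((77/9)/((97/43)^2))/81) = 284746/6859161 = 0.04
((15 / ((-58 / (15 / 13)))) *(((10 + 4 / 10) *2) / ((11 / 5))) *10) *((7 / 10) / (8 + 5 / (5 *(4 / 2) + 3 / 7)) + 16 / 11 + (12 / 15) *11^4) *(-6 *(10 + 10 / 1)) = 39659824.66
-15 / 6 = -5 / 2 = -2.50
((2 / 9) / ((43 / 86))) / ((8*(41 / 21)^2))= 49 / 3362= 0.01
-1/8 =-0.12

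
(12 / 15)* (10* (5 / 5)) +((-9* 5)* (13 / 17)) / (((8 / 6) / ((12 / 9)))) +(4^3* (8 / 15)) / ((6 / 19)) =62483 / 765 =81.68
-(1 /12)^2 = -1 /144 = -0.01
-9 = -9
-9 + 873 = 864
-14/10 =-7/5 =-1.40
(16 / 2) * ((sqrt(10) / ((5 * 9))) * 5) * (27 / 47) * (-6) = -9.69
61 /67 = 0.91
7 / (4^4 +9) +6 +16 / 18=16493 / 2385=6.92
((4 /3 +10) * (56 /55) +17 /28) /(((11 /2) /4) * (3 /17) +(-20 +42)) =0.55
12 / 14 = 6 / 7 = 0.86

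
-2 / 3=-0.67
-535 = -535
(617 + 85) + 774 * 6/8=2565/2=1282.50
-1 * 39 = -39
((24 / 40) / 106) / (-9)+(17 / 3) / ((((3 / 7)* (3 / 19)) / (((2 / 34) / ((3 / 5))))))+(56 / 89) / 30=8.23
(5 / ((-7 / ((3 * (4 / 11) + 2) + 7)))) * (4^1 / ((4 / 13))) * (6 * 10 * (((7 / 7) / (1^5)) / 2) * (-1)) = 216450 / 77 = 2811.04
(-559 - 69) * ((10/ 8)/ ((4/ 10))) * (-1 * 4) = 7850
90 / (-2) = -45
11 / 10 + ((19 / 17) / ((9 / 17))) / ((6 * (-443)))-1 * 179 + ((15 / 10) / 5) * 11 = -20884001 / 119610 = -174.60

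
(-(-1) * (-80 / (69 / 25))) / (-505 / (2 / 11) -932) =4000 / 511911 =0.01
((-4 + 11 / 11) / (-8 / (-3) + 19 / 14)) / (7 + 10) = -126 / 2873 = -0.04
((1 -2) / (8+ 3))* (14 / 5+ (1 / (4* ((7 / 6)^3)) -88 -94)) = 307058 / 18865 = 16.28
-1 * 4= -4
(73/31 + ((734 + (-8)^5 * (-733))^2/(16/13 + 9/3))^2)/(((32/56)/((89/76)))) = 1086438555619858104263044234934776807/28507600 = 38110488277506984252025570000.00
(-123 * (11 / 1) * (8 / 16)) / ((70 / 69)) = -93357 / 140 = -666.84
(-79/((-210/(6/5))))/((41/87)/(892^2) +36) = 5468598672/436103445575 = 0.01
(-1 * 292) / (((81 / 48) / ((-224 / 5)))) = 1046528 / 135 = 7752.06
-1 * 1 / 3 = -1 / 3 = -0.33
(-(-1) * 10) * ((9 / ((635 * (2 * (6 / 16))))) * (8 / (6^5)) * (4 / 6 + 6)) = 40 / 30861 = 0.00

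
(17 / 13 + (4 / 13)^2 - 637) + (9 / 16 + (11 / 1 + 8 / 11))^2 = -2536639855 / 5234944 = -484.56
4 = 4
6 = 6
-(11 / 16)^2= -121 / 256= -0.47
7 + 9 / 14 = 107 / 14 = 7.64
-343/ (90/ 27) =-1029/ 10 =-102.90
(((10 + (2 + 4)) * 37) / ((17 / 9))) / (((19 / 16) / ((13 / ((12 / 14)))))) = 1292928 / 323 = 4002.87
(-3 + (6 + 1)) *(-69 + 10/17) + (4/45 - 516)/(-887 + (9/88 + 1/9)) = -273.07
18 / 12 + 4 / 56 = 11 / 7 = 1.57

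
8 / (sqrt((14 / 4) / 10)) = 16 * sqrt(35) / 7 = 13.52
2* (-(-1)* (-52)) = -104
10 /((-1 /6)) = -60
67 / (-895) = -67 / 895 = -0.07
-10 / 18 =-5 / 9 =-0.56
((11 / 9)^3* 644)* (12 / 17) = 3428656 / 4131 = 829.98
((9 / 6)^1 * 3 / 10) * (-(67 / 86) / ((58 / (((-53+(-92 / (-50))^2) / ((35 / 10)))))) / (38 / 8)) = 18698427 / 1036568750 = 0.02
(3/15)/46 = 1/230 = 0.00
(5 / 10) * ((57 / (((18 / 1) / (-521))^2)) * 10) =25786895 / 108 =238767.55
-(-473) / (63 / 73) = 34529 / 63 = 548.08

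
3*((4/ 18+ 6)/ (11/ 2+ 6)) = 1.62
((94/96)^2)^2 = 4879681/5308416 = 0.92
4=4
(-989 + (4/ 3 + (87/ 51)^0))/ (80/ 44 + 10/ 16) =-52096/ 129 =-403.84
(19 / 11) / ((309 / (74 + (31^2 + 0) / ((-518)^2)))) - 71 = -21459026931 / 304011092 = -70.59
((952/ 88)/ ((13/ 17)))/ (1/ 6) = 12138/ 143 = 84.88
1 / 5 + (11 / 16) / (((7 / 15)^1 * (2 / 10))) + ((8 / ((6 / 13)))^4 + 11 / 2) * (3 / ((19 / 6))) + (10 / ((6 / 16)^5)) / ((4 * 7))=85576.91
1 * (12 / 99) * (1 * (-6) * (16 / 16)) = -8 / 11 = -0.73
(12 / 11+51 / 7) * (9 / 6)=12.56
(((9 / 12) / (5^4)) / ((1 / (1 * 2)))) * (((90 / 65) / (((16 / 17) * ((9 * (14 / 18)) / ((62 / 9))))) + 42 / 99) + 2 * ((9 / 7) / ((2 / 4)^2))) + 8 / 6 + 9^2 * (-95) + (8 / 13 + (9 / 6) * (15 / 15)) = -115488204383 / 15015000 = -7691.52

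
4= 4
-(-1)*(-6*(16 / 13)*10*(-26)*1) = 1920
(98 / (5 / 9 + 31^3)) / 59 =441 / 7909658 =0.00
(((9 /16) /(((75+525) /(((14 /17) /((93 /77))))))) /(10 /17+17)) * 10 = 539 /1483040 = 0.00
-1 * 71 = -71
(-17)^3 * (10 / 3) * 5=-245650 / 3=-81883.33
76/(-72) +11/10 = 2/45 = 0.04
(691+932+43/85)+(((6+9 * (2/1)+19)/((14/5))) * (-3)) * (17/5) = 1745567/1190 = 1466.86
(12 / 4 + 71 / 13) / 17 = 110 / 221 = 0.50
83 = 83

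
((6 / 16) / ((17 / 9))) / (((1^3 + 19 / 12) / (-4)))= -162 / 527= -0.31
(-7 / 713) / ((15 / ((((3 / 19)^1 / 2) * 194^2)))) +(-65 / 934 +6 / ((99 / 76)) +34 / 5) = 19607403689 / 2087728170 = 9.39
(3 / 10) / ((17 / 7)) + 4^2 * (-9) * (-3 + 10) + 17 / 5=-170761 / 170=-1004.48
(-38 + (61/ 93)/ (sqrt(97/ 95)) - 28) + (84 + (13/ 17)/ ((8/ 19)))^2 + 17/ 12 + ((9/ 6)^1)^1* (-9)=61* sqrt(9215)/ 9021 + 404304035/ 55488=7286.98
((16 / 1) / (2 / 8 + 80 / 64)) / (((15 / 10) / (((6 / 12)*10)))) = 320 / 9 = 35.56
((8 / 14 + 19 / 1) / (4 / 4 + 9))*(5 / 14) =137 / 196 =0.70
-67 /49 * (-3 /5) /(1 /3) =2.46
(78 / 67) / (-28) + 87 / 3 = 27163 / 938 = 28.96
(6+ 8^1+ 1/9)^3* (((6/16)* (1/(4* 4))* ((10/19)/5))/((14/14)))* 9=2048383/32832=62.39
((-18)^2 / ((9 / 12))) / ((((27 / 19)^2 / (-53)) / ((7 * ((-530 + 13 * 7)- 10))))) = 962160304 / 27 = 35635566.81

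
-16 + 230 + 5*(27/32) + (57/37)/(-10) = 1290943/5920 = 218.06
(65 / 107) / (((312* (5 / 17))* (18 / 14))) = 119 / 23112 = 0.01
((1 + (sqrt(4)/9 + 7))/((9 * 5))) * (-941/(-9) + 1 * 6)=14726/729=20.20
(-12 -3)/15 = -1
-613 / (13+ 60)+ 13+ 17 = 1577 / 73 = 21.60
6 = 6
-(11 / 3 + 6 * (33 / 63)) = -143 / 21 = -6.81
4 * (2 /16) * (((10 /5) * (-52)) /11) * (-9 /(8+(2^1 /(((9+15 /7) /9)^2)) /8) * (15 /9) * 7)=14763840 /242803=60.81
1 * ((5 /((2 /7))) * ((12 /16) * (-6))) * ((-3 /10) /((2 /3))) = 567 /16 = 35.44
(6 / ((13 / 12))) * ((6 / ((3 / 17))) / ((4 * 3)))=204 / 13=15.69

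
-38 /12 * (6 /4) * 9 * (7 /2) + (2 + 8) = -1117 /8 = -139.62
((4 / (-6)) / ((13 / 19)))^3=-0.93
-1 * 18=-18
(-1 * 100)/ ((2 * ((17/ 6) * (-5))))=60/ 17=3.53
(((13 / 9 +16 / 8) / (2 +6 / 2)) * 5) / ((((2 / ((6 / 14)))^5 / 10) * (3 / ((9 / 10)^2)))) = 22599 / 5378240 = 0.00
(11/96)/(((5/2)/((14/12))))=77/1440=0.05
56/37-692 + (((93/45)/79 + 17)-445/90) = -178467943/263070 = -678.40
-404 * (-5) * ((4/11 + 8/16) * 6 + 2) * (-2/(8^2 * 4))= -39895/352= -113.34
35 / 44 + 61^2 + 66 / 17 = 2786807 / 748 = 3725.68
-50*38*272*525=-271320000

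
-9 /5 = -1.80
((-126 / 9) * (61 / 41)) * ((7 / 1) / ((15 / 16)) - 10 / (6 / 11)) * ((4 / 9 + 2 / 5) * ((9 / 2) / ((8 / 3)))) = 1322419 / 4100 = 322.54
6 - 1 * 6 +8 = 8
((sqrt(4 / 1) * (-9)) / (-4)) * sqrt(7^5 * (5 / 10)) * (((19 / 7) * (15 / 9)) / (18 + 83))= 1995 * sqrt(14) / 404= 18.48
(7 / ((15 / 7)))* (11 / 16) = 539 / 240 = 2.25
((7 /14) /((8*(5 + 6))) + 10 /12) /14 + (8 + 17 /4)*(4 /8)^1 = 45719 /7392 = 6.18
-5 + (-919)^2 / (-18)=-844651 / 18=-46925.06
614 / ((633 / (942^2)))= 181613832 / 211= 860729.06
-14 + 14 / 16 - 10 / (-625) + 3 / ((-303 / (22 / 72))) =-11918831 / 909000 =-13.11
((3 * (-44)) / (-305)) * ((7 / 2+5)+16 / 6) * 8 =11792 / 305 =38.66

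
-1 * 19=-19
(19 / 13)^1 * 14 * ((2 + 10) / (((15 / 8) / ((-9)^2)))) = 689472 / 65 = 10607.26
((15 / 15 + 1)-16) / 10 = -7 / 5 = -1.40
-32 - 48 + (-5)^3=-205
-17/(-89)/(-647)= -17/57583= -0.00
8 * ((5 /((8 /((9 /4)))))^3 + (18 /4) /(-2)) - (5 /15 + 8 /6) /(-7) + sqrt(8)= 2 * sqrt(2) + 385817 /86016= 7.31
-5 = -5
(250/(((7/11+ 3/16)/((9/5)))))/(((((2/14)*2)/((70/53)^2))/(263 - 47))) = 720316.42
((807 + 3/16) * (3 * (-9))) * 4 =-348705/4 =-87176.25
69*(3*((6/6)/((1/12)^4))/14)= 2146176/7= 306596.57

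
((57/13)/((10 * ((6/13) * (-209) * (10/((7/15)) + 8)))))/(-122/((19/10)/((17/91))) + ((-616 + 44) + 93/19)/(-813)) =9839739/719731225400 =0.00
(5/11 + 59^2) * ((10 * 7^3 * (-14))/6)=-919486960/33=-27863241.21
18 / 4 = 9 / 2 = 4.50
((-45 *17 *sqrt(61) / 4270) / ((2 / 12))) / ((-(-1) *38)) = -459 *sqrt(61) / 16226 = -0.22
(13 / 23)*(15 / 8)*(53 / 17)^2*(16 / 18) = 182585 / 19941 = 9.16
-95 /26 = -3.65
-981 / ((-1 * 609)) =327 / 203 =1.61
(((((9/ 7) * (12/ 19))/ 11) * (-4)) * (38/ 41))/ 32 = -27/ 3157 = -0.01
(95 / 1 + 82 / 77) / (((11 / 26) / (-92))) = -17693624 / 847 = -20889.76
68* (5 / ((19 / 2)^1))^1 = 680 / 19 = 35.79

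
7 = 7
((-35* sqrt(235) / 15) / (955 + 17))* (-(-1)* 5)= -35* sqrt(235) / 2916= -0.18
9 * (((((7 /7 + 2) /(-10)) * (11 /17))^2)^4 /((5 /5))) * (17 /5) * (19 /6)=80165291239737 /410338673000000000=0.00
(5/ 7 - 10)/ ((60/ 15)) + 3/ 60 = -159/ 70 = -2.27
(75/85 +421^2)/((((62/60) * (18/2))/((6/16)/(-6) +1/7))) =5649585/3689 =1531.47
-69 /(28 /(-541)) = 37329 /28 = 1333.18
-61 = -61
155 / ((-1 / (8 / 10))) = -124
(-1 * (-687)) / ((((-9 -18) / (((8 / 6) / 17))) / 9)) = -916 / 51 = -17.96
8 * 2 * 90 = 1440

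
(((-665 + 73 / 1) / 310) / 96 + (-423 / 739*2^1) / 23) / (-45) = 2202449 / 1422648900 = 0.00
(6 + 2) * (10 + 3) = 104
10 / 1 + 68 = 78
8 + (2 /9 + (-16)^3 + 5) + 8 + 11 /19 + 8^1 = -695320 /171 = -4066.20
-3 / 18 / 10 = -1 / 60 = -0.02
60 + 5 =65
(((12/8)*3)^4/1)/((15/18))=19683/40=492.08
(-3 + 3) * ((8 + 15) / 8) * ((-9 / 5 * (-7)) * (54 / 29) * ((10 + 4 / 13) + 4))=0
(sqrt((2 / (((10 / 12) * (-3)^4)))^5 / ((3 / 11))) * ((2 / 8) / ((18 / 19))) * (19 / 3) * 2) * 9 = 0.01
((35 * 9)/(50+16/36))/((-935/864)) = -244944/42449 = -5.77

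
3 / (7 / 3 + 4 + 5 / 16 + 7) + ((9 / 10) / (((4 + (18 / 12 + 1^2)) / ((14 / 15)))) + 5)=227737 / 42575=5.35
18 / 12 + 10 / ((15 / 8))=41 / 6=6.83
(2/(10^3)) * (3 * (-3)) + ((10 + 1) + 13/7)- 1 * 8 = 16937/3500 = 4.84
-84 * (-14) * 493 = 579768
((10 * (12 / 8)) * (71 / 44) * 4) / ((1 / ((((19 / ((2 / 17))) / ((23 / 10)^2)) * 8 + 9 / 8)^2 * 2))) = 1148276148131865 / 98504032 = 11657148.70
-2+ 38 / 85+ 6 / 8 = -273 / 340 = -0.80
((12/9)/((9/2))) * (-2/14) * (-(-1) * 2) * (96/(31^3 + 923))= -256/967491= -0.00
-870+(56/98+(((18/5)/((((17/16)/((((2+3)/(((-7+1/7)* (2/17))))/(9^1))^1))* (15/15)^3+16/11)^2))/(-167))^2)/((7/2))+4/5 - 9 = -999669288375347/1141365412810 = -875.85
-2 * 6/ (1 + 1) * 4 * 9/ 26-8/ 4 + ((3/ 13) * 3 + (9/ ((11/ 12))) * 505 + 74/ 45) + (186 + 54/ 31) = 1024944517/ 199485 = 5137.95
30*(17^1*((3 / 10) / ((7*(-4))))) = -153 / 28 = -5.46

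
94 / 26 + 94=97.62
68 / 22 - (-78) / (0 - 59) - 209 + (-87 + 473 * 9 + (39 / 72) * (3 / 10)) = 3962.93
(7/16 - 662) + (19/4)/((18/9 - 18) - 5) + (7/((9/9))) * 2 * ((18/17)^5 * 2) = -297943766633/477071952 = -624.53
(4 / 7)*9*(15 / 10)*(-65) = -3510 / 7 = -501.43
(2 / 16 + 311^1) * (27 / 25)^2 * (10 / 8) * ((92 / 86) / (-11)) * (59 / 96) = -820750239 / 30272000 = -27.11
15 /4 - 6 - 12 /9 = -43 /12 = -3.58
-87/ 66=-29/ 22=-1.32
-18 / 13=-1.38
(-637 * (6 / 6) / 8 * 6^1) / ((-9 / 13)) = 8281 / 12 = 690.08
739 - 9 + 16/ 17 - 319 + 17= 7292/ 17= 428.94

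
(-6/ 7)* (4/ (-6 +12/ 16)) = 32/ 49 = 0.65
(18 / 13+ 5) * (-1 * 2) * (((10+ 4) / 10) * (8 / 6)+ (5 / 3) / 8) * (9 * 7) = -434007 / 260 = -1669.26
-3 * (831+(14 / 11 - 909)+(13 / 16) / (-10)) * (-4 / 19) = -405549 / 8360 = -48.51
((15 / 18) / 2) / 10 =1 / 24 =0.04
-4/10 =-2/5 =-0.40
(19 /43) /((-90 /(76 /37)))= -722 /71595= -0.01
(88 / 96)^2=121 / 144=0.84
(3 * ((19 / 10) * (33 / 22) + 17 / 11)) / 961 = 2901 / 211420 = 0.01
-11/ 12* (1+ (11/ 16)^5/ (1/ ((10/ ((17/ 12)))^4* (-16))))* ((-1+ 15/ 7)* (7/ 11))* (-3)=-8151870539/ 668168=-12200.33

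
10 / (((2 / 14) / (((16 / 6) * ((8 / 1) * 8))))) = 35840 / 3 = 11946.67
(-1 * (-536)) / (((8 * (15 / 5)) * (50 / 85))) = 37.97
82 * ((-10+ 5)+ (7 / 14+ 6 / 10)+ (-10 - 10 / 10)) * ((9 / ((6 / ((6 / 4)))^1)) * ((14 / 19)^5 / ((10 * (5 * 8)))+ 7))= -23826067977159 / 1238049500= -19244.84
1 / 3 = 0.33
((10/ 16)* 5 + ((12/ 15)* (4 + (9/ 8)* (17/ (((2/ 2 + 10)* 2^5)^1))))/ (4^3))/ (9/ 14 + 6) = 0.48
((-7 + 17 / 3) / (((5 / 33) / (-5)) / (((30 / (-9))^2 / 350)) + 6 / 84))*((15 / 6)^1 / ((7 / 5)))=2.70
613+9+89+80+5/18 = 14243/18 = 791.28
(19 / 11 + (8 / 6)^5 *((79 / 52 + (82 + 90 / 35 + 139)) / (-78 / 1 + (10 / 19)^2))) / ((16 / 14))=-11917106147 / 1299983256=-9.17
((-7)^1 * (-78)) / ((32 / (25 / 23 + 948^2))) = 15334155.55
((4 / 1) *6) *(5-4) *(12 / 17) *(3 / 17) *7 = 6048 / 289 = 20.93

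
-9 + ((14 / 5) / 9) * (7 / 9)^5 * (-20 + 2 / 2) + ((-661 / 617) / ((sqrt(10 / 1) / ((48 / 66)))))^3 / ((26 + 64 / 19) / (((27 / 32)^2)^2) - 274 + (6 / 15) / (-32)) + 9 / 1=-4470662 / 2657205 + 663590987268323328 * sqrt(10) / 30314233370496087344365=-1.68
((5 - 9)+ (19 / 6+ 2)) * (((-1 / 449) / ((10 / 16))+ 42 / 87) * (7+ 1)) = 873544 / 195315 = 4.47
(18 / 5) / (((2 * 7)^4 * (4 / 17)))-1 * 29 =-11140487 / 384160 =-29.00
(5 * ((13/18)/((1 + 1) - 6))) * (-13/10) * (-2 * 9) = -169/8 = -21.12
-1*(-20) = 20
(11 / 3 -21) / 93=-52 / 279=-0.19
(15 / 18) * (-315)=-525 / 2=-262.50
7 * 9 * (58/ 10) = 1827/ 5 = 365.40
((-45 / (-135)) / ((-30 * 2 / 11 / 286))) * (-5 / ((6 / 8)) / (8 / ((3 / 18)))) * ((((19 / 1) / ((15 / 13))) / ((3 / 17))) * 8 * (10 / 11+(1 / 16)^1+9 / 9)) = 208358579 / 58320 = 3572.68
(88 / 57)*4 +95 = 5767 / 57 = 101.18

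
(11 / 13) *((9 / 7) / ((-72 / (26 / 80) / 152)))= -209 / 280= -0.75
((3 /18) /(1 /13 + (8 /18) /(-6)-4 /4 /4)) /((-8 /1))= 117 /1388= 0.08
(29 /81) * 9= 29 /9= 3.22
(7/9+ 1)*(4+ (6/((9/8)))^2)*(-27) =-4672/3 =-1557.33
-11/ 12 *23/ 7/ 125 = -253/ 10500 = -0.02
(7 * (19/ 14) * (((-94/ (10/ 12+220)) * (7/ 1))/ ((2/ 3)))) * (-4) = 225036/ 1325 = 169.84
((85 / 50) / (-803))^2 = 289 / 64480900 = 0.00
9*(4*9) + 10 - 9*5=289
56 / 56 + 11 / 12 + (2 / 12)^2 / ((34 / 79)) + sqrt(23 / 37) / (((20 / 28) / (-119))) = 2425 / 1224 - 833* sqrt(851) / 185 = -129.37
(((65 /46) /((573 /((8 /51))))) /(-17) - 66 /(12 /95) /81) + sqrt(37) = -0.37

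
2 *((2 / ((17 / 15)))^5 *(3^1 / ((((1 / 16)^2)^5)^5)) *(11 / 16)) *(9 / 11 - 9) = -1317890063547904399728851660981295979393521730276112974051540992000000 / 1419857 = -928185066205895663949856700000000000000000000000000000000000000.00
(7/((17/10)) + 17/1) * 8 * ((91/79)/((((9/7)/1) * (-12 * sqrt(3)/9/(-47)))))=21496202 * sqrt(3)/12087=3080.38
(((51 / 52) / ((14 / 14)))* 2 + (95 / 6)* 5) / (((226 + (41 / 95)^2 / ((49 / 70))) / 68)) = 339805690 / 13937001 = 24.38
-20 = -20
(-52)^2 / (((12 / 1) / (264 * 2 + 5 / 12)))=119069.89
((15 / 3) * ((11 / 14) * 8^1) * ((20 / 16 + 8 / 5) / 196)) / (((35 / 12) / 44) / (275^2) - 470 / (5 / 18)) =-1251805500 / 4634723013599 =-0.00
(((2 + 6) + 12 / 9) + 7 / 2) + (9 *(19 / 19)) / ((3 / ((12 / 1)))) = 293 / 6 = 48.83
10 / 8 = 5 / 4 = 1.25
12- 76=-64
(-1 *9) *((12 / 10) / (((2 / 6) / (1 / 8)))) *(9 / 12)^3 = -1.71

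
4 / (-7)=-4 / 7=-0.57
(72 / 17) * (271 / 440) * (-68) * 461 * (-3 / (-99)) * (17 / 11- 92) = 298335228 / 1331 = 224143.67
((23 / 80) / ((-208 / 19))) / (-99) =437 / 1647360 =0.00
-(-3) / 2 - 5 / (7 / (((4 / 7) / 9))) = 1283 / 882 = 1.45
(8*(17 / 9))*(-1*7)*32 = -30464 / 9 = -3384.89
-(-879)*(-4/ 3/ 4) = -293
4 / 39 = 0.10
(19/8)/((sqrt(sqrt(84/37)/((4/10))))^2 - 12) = -703/3202 - 95 *sqrt(777)/38424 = -0.29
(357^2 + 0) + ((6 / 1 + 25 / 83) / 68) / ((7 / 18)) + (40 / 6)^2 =22666591877 / 177786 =127493.68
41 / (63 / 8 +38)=328 / 367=0.89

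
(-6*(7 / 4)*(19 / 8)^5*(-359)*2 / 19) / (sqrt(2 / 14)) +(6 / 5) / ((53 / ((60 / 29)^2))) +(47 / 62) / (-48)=10761389 / 132649248 +982490019*sqrt(7) / 32768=79328.21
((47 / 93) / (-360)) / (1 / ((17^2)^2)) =-3925487 / 33480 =-117.25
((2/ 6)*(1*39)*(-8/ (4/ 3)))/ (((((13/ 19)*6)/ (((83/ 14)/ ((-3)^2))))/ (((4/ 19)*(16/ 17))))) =-2656/ 1071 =-2.48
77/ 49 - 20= -129/ 7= -18.43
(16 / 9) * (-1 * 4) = -64 / 9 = -7.11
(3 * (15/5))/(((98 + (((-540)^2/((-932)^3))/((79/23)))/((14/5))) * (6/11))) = 923351003652/5484143259149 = 0.17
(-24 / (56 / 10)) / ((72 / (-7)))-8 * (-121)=11621 / 12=968.42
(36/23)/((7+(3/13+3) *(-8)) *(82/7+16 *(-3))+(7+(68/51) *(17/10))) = 7020/3108611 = 0.00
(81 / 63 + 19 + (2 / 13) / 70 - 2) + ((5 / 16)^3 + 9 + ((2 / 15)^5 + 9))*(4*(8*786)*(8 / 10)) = 668590237431187 / 1842750000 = 362822.00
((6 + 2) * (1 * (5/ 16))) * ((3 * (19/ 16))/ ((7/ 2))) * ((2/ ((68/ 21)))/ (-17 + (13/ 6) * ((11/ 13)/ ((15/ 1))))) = -38475/ 413168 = -0.09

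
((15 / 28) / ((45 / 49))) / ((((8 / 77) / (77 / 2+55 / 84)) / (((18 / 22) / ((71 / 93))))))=2141139 / 9088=235.60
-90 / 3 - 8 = -38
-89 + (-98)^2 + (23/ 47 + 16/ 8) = 447322/ 47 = 9517.49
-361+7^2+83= -229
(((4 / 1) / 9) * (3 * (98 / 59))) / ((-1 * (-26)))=196 / 2301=0.09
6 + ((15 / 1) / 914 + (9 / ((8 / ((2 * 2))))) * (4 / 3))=12.02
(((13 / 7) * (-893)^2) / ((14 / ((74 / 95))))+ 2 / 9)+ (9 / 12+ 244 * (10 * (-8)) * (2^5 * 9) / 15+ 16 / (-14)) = -2578826549 / 8820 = -292383.96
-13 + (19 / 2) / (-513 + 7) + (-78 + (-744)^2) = 560086321 / 1012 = 553444.98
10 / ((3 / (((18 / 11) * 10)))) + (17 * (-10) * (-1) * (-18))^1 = -33060 / 11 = -3005.45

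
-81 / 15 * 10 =-54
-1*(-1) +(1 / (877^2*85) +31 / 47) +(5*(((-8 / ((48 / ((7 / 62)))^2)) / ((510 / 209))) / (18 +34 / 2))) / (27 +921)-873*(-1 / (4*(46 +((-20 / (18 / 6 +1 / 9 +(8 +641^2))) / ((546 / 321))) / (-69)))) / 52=1507645898664699998757825362507 / 861110360265541329122322539520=1.75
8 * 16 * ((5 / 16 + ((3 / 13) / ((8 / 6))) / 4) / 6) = 296 / 39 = 7.59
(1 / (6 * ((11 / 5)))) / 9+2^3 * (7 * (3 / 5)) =99817 / 2970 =33.61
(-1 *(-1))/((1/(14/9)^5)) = 537824/59049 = 9.11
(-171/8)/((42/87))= -4959/112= -44.28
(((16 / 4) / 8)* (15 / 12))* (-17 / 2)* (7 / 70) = -17 / 32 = -0.53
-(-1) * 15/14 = 15/14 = 1.07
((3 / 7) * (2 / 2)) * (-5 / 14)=-15 / 98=-0.15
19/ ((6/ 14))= 133/ 3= 44.33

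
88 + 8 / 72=793 / 9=88.11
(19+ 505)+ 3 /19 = 9959 /19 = 524.16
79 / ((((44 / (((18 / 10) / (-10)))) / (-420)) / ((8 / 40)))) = 14931 / 550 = 27.15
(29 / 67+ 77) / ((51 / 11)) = 57068 / 3417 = 16.70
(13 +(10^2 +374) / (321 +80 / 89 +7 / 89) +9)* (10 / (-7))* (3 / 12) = -560515 / 66864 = -8.38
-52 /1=-52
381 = 381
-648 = -648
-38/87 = -0.44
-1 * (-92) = 92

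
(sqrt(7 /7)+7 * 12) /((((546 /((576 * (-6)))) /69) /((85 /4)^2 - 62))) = -1316035620 /91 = -14461929.89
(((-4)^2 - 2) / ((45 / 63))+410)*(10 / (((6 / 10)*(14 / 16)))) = 8182.86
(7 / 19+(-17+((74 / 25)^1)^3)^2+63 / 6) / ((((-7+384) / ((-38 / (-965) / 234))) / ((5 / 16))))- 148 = -9843198189880451437 / 66508101562500000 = -148.00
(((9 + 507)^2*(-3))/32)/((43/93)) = -107973/2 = -53986.50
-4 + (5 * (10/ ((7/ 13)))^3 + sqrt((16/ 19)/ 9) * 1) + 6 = 4 * sqrt(19)/ 57 + 10985686/ 343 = 32028.54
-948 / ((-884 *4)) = 237 / 884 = 0.27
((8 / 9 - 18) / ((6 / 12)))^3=-29218112 / 729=-40079.71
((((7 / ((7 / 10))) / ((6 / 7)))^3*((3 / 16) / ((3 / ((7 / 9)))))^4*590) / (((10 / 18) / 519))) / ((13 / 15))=5253689625625 / 931627008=5639.26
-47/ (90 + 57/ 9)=-0.49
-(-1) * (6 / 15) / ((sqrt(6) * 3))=sqrt(6) / 45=0.05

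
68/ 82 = 34/ 41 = 0.83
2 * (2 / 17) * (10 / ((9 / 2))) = 80 / 153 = 0.52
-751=-751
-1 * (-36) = 36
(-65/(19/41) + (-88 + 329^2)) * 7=14365694/19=756089.16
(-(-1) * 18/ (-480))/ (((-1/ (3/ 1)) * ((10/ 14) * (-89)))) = -0.00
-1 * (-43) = 43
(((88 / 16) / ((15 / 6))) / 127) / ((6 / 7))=77 / 3810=0.02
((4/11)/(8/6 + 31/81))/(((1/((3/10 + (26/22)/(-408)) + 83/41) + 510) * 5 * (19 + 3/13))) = 27766271/6431074340625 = 0.00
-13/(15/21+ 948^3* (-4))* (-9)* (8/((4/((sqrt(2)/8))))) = -819* sqrt(2)/95420795884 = -0.00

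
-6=-6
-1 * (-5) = 5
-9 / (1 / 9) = -81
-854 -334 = -1188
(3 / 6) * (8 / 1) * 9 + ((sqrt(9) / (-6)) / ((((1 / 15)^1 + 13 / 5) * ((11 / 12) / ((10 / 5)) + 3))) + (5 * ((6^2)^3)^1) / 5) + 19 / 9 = 69760921 / 1494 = 46694.06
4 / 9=0.44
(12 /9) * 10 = 13.33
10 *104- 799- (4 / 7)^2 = 11793 / 49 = 240.67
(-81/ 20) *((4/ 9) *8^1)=-72/ 5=-14.40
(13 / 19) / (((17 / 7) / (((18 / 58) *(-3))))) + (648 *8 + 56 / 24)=145733782 / 28101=5186.07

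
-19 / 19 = -1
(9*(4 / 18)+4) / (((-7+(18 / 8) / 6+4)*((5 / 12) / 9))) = -1728 / 35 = -49.37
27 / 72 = 3 / 8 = 0.38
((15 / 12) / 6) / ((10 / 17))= 17 / 48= 0.35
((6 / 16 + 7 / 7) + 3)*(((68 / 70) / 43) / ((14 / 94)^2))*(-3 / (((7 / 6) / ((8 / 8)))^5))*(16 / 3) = -1168048512 / 35412349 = -32.98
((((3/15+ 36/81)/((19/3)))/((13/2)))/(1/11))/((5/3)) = 638/6175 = 0.10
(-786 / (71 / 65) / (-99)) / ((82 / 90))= 255450 / 32021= 7.98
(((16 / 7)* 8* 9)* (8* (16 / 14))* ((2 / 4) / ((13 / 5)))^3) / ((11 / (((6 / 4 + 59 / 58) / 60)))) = 1401600 / 34341307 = 0.04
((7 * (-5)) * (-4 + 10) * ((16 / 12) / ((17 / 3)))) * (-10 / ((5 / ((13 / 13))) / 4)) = 6720 / 17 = 395.29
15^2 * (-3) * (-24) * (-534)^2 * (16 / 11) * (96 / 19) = 7095593779200 / 209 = 33950209469.86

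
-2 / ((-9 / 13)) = 26 / 9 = 2.89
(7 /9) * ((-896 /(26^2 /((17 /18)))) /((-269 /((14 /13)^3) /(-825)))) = -10057308800 /2696701059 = -3.73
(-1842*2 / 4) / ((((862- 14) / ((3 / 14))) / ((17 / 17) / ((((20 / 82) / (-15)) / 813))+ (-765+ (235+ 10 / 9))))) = 279219877 / 23744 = 11759.60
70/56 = 5/4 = 1.25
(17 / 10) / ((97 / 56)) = 476 / 485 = 0.98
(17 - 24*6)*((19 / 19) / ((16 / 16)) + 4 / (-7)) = -381 / 7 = -54.43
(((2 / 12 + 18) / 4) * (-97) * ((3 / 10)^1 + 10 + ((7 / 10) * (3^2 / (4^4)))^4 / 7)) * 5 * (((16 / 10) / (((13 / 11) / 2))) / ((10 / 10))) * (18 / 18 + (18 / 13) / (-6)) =-51450311148679810169 / 1088774209536000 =-47255.26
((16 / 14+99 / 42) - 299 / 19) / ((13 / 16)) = -3720 / 247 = -15.06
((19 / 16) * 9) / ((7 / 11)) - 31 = -1591 / 112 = -14.21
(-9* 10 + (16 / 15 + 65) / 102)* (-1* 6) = 136709 / 255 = 536.11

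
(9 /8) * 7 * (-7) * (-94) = 20727 /4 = 5181.75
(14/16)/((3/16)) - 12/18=4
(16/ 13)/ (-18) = -0.07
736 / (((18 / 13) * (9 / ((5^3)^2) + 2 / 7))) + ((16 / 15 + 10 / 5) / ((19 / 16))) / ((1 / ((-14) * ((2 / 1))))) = 47772855088 / 26772615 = 1784.39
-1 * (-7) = 7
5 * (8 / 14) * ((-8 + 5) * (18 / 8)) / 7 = -135 / 49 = -2.76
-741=-741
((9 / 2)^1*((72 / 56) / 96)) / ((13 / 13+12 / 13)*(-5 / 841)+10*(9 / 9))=295191 / 48923840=0.01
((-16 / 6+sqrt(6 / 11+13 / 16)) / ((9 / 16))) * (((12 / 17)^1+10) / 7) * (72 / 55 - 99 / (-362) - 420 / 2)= 2301639808 / 1523115 - 71926244 * sqrt(2629) / 5584755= 850.78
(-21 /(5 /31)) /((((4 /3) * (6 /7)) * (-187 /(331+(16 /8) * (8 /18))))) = 4537253 /22440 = 202.19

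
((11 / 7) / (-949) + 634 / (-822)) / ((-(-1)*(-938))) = 1055176 / 1280498037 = 0.00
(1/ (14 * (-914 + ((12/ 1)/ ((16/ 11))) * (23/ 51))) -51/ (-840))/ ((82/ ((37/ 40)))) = 38884151/ 56848041600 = 0.00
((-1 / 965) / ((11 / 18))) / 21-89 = -89.00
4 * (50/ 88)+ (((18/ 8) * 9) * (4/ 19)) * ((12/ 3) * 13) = 46807/ 209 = 223.96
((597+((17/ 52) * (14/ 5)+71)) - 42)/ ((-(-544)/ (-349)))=-28443151/ 70720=-402.19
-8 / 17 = -0.47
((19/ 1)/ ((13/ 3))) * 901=51357/ 13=3950.54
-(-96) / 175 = 96 / 175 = 0.55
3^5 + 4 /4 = 244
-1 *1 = -1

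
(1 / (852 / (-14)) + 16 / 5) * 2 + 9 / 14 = 104519 / 14910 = 7.01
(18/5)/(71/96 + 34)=1728/16675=0.10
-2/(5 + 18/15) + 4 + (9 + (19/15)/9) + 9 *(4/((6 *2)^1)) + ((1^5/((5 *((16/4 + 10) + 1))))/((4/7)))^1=1325933/83700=15.84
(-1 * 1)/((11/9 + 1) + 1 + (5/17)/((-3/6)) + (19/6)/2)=-612/2581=-0.24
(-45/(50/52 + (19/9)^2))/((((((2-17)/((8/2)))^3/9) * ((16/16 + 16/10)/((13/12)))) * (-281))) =-33696/16032455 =-0.00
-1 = -1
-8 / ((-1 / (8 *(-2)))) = -128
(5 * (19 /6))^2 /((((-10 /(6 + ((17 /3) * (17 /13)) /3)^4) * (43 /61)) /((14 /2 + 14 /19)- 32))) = 2576611754018258695 /580155480216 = 4441243.50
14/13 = 1.08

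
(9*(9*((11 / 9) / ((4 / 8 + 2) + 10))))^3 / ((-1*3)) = -2587464 / 15625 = -165.60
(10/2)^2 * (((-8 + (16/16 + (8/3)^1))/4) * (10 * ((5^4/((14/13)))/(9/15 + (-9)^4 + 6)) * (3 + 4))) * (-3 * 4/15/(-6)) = -1015625/45468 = -22.34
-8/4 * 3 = -6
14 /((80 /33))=5.78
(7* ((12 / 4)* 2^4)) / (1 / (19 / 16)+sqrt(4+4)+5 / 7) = 76.63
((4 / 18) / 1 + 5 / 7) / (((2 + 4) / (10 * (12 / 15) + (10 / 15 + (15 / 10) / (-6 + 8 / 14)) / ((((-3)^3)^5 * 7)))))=10809203824733 / 8656523406216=1.25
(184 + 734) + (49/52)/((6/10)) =143453/156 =919.57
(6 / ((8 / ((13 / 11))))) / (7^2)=39 / 2156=0.02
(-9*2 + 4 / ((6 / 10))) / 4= -17 / 6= -2.83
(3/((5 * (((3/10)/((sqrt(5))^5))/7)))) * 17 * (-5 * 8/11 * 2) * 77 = -3332000 * sqrt(5) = -7450578.50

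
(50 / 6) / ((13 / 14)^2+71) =980 / 8451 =0.12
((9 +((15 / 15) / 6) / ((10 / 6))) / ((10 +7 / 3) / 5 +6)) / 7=39 / 254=0.15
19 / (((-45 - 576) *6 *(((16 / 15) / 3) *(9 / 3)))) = -95 / 19872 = -0.00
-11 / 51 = -0.22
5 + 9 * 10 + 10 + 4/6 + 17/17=320/3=106.67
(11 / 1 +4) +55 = 70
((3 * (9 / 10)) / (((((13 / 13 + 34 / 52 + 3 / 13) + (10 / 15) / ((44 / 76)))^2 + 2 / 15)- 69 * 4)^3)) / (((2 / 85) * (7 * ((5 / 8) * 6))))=-1526002224072129460800 / 6618347956646805570539705413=-0.00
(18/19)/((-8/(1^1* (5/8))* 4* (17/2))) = -45/20672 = -0.00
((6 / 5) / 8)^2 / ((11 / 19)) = 171 / 4400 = 0.04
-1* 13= -13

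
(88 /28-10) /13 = -48 /91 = -0.53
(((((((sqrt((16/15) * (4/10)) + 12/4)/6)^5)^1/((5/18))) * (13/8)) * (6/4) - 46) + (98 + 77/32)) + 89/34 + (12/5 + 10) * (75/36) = 32436937 * sqrt(6)/243000000 + 6114947129/73440000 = 83.59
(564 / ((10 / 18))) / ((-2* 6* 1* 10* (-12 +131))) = -423 / 5950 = -0.07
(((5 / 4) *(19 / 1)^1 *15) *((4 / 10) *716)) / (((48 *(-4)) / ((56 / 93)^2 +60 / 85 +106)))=-133851439495 / 2352528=-56896.85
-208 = -208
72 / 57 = 24 / 19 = 1.26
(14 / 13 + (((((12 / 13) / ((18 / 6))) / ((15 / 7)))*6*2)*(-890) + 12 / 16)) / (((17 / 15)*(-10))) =238947 / 1768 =135.15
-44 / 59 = -0.75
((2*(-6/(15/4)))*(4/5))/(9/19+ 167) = -608/39775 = -0.02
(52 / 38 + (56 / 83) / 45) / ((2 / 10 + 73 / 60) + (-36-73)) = -392696 / 30538605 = -0.01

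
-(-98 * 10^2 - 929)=10729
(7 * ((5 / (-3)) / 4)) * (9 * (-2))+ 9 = 123 / 2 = 61.50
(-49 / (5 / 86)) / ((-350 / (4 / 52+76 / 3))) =298291 / 4875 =61.19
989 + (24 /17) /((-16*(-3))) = 33627 /34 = 989.03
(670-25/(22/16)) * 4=2607.27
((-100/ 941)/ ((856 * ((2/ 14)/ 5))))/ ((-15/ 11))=1925/ 604122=0.00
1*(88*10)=880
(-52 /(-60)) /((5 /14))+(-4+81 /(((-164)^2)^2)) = -85360582213 /54254611200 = -1.57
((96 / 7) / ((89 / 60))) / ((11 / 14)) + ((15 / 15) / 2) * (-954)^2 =445513302 / 979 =455069.77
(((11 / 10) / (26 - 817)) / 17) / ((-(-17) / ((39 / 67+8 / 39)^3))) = -331281907 / 141121996740270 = -0.00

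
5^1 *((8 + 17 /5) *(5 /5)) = 57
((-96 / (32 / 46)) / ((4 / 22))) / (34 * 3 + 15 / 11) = -2783 / 379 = -7.34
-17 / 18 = -0.94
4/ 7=0.57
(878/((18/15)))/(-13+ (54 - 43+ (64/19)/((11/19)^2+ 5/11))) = 107555/333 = 322.99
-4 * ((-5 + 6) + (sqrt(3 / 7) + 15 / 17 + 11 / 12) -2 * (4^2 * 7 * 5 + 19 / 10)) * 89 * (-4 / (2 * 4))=-101764469 / 510 + 178 * sqrt(21) / 7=-199421.65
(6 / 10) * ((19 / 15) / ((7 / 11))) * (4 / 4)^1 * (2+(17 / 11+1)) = 38 / 7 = 5.43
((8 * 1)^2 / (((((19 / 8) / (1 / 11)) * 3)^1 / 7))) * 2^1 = 7168 / 627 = 11.43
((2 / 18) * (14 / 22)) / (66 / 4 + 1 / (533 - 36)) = 6958 / 1623897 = 0.00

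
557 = 557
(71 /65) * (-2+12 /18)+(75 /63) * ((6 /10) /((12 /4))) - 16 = -23503 /1365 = -17.22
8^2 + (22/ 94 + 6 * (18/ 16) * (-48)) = -12209/ 47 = -259.77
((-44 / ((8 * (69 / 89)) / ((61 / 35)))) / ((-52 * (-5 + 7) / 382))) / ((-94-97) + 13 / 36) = -0.24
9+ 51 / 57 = 9.89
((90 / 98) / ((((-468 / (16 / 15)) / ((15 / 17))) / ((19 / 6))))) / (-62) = 0.00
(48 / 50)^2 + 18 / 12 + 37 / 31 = 140087 / 38750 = 3.62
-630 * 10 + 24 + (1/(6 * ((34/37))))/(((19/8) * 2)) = -6081407/969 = -6275.96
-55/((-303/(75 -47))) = 1540/303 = 5.08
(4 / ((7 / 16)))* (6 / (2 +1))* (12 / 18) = 256 / 21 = 12.19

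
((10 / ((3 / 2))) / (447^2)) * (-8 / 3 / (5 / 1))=-32 / 1798281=-0.00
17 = 17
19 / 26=0.73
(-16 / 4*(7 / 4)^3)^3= -40353607 / 4096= -9851.95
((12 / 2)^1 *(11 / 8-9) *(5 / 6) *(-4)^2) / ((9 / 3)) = -203.33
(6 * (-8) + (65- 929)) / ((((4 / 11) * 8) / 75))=-47025 / 2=-23512.50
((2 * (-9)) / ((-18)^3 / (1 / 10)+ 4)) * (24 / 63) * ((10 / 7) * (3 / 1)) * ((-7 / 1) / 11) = -360 / 1122583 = -0.00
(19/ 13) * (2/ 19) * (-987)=-1974/ 13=-151.85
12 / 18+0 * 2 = 2 / 3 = 0.67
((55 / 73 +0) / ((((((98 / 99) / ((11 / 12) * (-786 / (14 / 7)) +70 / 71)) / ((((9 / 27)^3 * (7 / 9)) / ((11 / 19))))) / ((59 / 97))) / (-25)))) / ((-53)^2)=157268032625 / 2135288069208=0.07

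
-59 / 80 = -0.74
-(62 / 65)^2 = -3844 / 4225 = -0.91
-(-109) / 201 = 109 / 201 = 0.54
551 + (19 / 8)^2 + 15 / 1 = 36585 / 64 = 571.64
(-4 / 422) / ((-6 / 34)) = 0.05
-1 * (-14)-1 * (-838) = 852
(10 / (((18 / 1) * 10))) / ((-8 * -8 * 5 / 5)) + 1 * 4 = 4609 / 1152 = 4.00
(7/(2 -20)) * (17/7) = -17/18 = -0.94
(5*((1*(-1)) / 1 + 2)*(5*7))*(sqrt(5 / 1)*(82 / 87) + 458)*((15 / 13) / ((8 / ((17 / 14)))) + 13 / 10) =2201495*sqrt(5) / 9048 + 12296155 / 104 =118776.32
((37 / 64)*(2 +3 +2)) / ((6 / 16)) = 259 / 24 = 10.79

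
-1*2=-2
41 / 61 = 0.67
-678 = -678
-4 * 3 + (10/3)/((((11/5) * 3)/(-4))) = -1388/99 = -14.02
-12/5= -2.40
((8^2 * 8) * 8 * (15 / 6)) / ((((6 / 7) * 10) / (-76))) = -272384 / 3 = -90794.67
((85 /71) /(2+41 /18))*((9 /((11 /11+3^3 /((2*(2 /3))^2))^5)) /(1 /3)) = 43316674560 /6371591060929633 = 0.00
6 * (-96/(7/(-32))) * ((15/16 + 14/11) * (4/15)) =597504/385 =1551.96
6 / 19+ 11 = 215 / 19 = 11.32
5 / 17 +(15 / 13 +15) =16.45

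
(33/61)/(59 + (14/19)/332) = 34694/3783891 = 0.01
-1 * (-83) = 83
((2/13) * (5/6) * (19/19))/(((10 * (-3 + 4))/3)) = 1/26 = 0.04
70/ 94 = 0.74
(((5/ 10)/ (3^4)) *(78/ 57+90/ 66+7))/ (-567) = -0.00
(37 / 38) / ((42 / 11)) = 407 / 1596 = 0.26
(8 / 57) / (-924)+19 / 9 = 9265 / 4389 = 2.11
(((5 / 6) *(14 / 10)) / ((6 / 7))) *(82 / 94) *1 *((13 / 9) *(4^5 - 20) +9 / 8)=209934473 / 121824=1723.26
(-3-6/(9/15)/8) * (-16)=68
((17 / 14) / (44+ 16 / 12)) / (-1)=-0.03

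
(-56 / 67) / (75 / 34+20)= -1904 / 50585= -0.04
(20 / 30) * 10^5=66666.67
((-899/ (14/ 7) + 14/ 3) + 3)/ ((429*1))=-241/ 234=-1.03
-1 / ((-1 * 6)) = 1 / 6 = 0.17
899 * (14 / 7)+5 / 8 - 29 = 1769.62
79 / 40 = 1.98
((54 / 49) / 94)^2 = 729 / 5303809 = 0.00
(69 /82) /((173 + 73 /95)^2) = 622725 /22346153248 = 0.00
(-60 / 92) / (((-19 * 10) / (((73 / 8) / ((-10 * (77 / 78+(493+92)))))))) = -8541 / 1597916720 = -0.00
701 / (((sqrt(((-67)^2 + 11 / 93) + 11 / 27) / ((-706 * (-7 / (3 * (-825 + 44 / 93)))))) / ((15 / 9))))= -34.84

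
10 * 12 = 120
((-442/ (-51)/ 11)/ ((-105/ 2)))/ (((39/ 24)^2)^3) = -1048576/ 1286530245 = -0.00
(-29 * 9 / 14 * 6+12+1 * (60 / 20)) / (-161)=678 / 1127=0.60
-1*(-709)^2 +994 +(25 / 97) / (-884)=-501687.00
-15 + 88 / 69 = -947 / 69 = -13.72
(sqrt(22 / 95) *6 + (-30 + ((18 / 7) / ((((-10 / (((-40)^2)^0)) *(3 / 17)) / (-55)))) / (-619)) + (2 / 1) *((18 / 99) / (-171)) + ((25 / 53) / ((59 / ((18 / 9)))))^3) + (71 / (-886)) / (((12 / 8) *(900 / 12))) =-9240484152574453227044 / 306663687636429409825 + 6 *sqrt(2090) / 95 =-27.24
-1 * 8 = -8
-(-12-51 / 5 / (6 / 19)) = 443 / 10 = 44.30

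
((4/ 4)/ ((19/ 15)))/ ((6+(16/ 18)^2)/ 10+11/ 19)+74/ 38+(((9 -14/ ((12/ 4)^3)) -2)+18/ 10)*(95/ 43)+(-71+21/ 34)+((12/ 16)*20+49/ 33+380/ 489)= -88751900987/ 2752068528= -32.25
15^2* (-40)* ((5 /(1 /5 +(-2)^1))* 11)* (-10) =-2750000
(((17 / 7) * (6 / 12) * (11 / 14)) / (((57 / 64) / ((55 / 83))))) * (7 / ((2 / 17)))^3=707422870 / 4731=149529.25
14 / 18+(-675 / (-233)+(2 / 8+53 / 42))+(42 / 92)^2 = 5.40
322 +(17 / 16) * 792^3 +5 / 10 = 1055685957 / 2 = 527842978.50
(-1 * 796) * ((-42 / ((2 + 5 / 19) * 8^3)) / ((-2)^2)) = 79401 / 11008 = 7.21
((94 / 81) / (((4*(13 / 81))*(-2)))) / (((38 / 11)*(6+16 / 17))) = -8789 / 233168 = -0.04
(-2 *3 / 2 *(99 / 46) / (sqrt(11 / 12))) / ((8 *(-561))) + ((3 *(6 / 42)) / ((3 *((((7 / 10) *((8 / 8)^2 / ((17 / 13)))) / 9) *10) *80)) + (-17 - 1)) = -917127 / 50960 + 9 *sqrt(33) / 34408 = -18.00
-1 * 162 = -162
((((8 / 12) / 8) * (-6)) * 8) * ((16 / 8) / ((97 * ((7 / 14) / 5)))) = -80 / 97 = -0.82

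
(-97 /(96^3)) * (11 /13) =-1067 /11501568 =-0.00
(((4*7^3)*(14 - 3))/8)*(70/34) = 132055/34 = 3883.97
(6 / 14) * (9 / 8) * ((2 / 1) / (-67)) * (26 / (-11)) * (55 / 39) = 45 / 938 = 0.05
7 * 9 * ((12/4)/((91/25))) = 675/13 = 51.92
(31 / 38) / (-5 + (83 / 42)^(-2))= -213559 / 1241878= -0.17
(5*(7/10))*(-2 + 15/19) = -161/38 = -4.24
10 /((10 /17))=17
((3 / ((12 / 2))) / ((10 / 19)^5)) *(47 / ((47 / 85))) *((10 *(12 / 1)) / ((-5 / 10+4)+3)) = 19427.85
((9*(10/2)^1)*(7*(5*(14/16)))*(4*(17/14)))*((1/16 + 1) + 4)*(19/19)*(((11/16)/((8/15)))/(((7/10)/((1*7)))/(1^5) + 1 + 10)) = 596413125/151552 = 3935.37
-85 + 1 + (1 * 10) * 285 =2766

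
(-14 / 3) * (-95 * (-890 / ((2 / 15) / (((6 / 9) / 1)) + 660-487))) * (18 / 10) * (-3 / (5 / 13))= 31984.50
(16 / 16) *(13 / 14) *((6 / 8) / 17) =39 / 952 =0.04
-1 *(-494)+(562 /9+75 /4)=20707 /36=575.19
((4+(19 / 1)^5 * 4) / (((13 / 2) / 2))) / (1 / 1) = 39617600 / 13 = 3047507.69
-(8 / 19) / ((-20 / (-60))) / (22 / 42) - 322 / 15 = -74858 / 3135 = -23.88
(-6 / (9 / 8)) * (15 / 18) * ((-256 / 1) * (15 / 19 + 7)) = 1515520 / 171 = 8862.69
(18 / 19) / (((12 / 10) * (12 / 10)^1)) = 25 / 38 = 0.66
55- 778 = -723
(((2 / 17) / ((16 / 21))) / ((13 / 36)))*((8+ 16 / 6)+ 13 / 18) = 4305 / 884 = 4.87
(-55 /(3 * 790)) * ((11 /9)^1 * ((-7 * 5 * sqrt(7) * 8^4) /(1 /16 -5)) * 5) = -693862400 * sqrt(7) /168507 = -10894.43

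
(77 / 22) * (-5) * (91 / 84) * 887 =-403585 / 24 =-16816.04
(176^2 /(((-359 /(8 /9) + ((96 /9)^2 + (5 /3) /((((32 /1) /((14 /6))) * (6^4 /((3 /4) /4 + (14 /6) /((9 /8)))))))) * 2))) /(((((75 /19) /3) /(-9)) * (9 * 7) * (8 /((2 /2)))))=312166711296 /430832975825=0.72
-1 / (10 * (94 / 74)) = -37 / 470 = -0.08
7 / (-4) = -7 / 4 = -1.75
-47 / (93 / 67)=-33.86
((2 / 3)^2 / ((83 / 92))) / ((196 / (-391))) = -35972 / 36603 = -0.98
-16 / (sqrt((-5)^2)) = -16 / 5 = -3.20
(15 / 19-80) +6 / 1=-1391 / 19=-73.21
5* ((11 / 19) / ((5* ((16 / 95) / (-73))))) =-4015 / 16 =-250.94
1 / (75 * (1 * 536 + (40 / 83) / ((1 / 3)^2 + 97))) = 36271 / 1458107700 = 0.00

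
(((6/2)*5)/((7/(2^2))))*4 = 240/7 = 34.29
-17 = -17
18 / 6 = 3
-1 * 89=-89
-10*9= -90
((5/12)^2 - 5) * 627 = -145255/48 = -3026.15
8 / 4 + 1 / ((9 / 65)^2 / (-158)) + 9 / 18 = -1334695 / 162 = -8238.86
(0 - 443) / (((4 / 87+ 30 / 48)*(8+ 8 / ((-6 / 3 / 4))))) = 38541 / 467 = 82.53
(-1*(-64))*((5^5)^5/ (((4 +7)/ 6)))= 114440917968750000000/ 11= 10403719815340909090.91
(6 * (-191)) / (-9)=382 / 3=127.33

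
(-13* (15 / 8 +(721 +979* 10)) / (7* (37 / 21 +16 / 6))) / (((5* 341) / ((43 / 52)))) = -116659 / 54560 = -2.14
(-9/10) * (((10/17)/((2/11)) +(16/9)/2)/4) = -631/680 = -0.93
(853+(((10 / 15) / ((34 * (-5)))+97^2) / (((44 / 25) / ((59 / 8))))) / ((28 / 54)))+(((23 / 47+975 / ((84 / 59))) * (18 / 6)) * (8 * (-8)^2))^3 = 248551069036258247955365958847 / 213097953376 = 1166370042971286128.68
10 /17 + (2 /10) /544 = 1601 /2720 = 0.59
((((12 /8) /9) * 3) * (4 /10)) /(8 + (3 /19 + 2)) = 19 /965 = 0.02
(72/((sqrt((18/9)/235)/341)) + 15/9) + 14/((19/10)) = 515/57 + 12276* sqrt(470) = 266146.37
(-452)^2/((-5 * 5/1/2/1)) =-408608/25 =-16344.32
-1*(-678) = 678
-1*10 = -10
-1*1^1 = -1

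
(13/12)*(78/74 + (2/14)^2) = 6331/5439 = 1.16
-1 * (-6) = 6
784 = 784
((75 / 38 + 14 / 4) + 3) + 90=1871 / 19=98.47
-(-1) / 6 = 1 / 6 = 0.17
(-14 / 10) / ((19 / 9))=-63 / 95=-0.66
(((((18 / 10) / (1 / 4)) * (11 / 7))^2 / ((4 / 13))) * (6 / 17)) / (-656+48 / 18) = -1146717 / 5102125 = -0.22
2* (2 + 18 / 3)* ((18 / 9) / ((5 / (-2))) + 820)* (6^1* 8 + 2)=655360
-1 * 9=-9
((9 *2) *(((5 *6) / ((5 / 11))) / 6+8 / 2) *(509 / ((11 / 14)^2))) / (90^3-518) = 13468140 / 44073161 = 0.31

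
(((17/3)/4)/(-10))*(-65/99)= 221/2376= 0.09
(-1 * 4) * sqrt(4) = -8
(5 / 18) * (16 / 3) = 40 / 27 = 1.48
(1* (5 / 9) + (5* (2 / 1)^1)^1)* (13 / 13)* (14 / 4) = 665 / 18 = 36.94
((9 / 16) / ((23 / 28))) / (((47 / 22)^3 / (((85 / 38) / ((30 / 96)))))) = 22808016 / 45370651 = 0.50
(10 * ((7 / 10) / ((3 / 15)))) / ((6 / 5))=175 / 6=29.17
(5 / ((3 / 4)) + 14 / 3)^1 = 34 / 3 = 11.33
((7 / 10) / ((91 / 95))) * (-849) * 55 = -887205 / 26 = -34123.27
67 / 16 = 4.19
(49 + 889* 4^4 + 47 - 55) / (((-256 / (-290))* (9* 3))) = 11001875 / 1152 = 9550.24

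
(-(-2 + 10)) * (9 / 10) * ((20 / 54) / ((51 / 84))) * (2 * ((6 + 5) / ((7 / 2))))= -1408 / 51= -27.61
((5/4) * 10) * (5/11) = 5.68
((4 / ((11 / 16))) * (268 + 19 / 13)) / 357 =224192 / 51051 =4.39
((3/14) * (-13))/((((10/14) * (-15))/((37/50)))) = 481/2500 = 0.19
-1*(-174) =174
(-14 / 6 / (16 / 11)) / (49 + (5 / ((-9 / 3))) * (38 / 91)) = -7007 / 210992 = -0.03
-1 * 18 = -18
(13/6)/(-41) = -13/246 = -0.05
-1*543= -543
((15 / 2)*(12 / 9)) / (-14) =-0.71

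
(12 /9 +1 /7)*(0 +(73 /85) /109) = 2263 /194565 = 0.01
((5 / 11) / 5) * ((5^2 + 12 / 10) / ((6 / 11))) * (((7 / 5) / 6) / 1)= 917 / 900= 1.02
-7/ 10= -0.70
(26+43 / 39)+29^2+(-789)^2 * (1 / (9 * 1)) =2731447 / 39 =70037.10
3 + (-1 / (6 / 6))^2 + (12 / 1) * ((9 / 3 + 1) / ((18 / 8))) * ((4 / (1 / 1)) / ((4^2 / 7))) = 124 / 3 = 41.33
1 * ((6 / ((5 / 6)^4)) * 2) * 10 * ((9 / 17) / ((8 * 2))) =17496 / 2125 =8.23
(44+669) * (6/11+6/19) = 614.07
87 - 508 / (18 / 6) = -247 / 3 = -82.33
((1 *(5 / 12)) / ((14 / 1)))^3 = 125 / 4741632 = 0.00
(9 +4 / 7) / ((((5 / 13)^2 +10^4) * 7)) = 11323 / 82811225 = 0.00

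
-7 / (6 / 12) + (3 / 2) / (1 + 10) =-305 / 22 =-13.86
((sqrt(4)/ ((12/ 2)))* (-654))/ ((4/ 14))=-763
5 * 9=45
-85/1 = -85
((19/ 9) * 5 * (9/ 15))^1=19/ 3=6.33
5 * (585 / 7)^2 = 1711125 / 49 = 34920.92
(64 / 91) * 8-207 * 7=-131347 / 91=-1443.37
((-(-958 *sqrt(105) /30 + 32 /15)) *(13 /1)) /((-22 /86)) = 17888 /165 -267761 *sqrt(105) /165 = -16520.28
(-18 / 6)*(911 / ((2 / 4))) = -5466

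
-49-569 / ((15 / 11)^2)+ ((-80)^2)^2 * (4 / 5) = 7372720126 / 225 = 32767645.00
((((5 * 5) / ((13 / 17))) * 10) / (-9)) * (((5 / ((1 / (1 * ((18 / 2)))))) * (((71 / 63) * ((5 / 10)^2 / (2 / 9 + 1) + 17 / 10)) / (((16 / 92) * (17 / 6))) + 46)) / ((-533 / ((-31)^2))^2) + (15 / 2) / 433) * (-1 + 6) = -1976910861758044375 / 1477602570444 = -1337917.86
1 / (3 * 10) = 1 / 30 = 0.03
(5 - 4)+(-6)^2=37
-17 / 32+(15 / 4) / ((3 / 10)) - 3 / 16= 377 / 32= 11.78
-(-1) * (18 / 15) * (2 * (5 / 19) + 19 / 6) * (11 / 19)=4631 / 1805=2.57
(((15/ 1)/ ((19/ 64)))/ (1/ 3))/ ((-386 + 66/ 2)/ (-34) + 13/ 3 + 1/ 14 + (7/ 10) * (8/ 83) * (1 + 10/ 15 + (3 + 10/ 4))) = 142228800/ 14328679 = 9.93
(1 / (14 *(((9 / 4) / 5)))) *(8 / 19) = 80 / 1197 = 0.07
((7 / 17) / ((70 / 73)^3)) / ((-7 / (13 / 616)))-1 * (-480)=1724105022779 / 3591896000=480.00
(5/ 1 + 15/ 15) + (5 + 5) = 16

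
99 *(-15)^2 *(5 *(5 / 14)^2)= 2784375 / 196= 14205.99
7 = 7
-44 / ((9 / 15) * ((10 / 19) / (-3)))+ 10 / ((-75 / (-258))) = 2262 / 5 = 452.40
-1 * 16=-16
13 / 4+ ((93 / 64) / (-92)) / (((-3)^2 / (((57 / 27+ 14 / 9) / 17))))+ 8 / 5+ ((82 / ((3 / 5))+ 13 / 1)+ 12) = 750042647 / 4504320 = 166.52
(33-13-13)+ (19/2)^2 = 389/4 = 97.25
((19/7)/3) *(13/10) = 247/210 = 1.18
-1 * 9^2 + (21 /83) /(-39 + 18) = -6724 /83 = -81.01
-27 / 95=-0.28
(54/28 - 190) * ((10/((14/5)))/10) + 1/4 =-3279/49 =-66.92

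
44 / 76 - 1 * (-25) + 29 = 1037 / 19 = 54.58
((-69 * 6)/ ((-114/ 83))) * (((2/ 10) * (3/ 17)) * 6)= 103086/ 1615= 63.83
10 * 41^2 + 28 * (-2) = 16754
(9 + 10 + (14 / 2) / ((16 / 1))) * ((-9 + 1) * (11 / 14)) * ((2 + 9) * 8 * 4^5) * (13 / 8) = -125235968 / 7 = -17890852.57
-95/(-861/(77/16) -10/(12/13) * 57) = 2090/17521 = 0.12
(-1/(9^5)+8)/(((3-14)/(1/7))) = -472391/4546773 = -0.10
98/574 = 7/41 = 0.17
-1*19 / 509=-19 / 509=-0.04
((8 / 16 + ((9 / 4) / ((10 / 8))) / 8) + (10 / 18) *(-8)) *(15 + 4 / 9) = -186121 / 3240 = -57.44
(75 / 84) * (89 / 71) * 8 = 4450 / 497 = 8.95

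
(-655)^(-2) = 1 / 429025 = 0.00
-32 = -32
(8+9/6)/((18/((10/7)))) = 95/126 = 0.75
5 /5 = 1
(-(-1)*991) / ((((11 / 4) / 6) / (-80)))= -1902720 / 11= -172974.55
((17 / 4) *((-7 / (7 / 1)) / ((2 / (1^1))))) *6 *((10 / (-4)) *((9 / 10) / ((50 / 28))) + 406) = -1032087 / 200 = -5160.44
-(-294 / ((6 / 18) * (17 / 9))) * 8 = 63504 / 17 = 3735.53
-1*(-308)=308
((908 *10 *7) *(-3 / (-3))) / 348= 15890 / 87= 182.64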